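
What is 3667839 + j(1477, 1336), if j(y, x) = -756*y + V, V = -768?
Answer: 2550459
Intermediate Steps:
j(y, x) = -768 - 756*y (j(y, x) = -756*y - 768 = -768 - 756*y)
3667839 + j(1477, 1336) = 3667839 + (-768 - 756*1477) = 3667839 + (-768 - 1116612) = 3667839 - 1117380 = 2550459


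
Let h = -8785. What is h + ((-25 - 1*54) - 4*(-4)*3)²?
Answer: -7824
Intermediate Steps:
h + ((-25 - 1*54) - 4*(-4)*3)² = -8785 + ((-25 - 1*54) - 4*(-4)*3)² = -8785 + ((-25 - 54) + 16*3)² = -8785 + (-79 + 48)² = -8785 + (-31)² = -8785 + 961 = -7824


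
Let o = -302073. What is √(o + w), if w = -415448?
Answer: I*√717521 ≈ 847.07*I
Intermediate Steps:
√(o + w) = √(-302073 - 415448) = √(-717521) = I*√717521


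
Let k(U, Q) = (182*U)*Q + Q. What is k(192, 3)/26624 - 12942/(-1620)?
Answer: 14288903/1198080 ≈ 11.926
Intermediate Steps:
k(U, Q) = Q + 182*Q*U (k(U, Q) = 182*Q*U + Q = Q + 182*Q*U)
k(192, 3)/26624 - 12942/(-1620) = (3*(1 + 182*192))/26624 - 12942/(-1620) = (3*(1 + 34944))*(1/26624) - 12942*(-1/1620) = (3*34945)*(1/26624) + 719/90 = 104835*(1/26624) + 719/90 = 104835/26624 + 719/90 = 14288903/1198080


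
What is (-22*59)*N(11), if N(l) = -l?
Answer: 14278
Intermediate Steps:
(-22*59)*N(11) = (-22*59)*(-1*11) = -1298*(-11) = 14278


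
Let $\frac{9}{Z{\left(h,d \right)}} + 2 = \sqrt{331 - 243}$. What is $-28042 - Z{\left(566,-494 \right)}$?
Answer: $- \frac{392591}{14} - \frac{3 \sqrt{22}}{14} \approx -28043.0$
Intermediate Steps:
$Z{\left(h,d \right)} = \frac{9}{-2 + 2 \sqrt{22}}$ ($Z{\left(h,d \right)} = \frac{9}{-2 + \sqrt{331 - 243}} = \frac{9}{-2 + \sqrt{88}} = \frac{9}{-2 + 2 \sqrt{22}}$)
$-28042 - Z{\left(566,-494 \right)} = -28042 - \left(\frac{3}{14} + \frac{3 \sqrt{22}}{14}\right) = - \frac{392591}{14} - \frac{3 \sqrt{22}}{14}$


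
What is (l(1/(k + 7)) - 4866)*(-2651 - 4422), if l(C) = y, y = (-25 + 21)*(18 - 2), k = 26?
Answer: 34869890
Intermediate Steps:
y = -64 (y = -4*16 = -64)
l(C) = -64
(l(1/(k + 7)) - 4866)*(-2651 - 4422) = (-64 - 4866)*(-2651 - 4422) = -4930*(-7073) = 34869890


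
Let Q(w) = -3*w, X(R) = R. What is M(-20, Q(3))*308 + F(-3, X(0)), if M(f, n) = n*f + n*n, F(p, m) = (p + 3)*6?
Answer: 80388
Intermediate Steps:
F(p, m) = 18 + 6*p (F(p, m) = (3 + p)*6 = 18 + 6*p)
M(f, n) = n² + f*n (M(f, n) = f*n + n² = n² + f*n)
M(-20, Q(3))*308 + F(-3, X(0)) = ((-3*3)*(-20 - 3*3))*308 + (18 + 6*(-3)) = -9*(-20 - 9)*308 + (18 - 18) = -9*(-29)*308 + 0 = 261*308 + 0 = 80388 + 0 = 80388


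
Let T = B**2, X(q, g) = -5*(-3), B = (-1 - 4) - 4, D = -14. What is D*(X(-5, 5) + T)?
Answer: -1344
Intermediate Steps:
B = -9 (B = -5 - 4 = -9)
X(q, g) = 15
T = 81 (T = (-9)**2 = 81)
D*(X(-5, 5) + T) = -14*(15 + 81) = -14*96 = -1344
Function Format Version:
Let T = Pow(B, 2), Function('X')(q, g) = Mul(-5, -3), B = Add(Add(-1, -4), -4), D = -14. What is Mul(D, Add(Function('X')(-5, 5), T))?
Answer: -1344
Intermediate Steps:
B = -9 (B = Add(-5, -4) = -9)
Function('X')(q, g) = 15
T = 81 (T = Pow(-9, 2) = 81)
Mul(D, Add(Function('X')(-5, 5), T)) = Mul(-14, Add(15, 81)) = Mul(-14, 96) = -1344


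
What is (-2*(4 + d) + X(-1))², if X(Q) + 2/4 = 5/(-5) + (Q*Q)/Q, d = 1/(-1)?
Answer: 289/4 ≈ 72.250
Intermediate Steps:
d = -1
X(Q) = -3/2 + Q (X(Q) = -½ + (5/(-5) + (Q*Q)/Q) = -½ + (5*(-⅕) + Q²/Q) = -½ + (-1 + Q) = -3/2 + Q)
(-2*(4 + d) + X(-1))² = (-2*(4 - 1) + (-3/2 - 1))² = (-2*3 - 5/2)² = (-6 - 5/2)² = (-17/2)² = 289/4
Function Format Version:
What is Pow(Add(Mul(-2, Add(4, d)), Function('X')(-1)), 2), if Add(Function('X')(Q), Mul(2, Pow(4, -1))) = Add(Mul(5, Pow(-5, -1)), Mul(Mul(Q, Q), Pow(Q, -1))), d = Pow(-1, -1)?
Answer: Rational(289, 4) ≈ 72.250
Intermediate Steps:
d = -1
Function('X')(Q) = Add(Rational(-3, 2), Q) (Function('X')(Q) = Add(Rational(-1, 2), Add(Mul(5, Pow(-5, -1)), Mul(Mul(Q, Q), Pow(Q, -1)))) = Add(Rational(-1, 2), Add(Mul(5, Rational(-1, 5)), Mul(Pow(Q, 2), Pow(Q, -1)))) = Add(Rational(-1, 2), Add(-1, Q)) = Add(Rational(-3, 2), Q))
Pow(Add(Mul(-2, Add(4, d)), Function('X')(-1)), 2) = Pow(Add(Mul(-2, Add(4, -1)), Add(Rational(-3, 2), -1)), 2) = Pow(Add(Mul(-2, 3), Rational(-5, 2)), 2) = Pow(Add(-6, Rational(-5, 2)), 2) = Pow(Rational(-17, 2), 2) = Rational(289, 4)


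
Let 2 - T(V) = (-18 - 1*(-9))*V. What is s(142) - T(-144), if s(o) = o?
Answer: 1436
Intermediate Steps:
T(V) = 2 + 9*V (T(V) = 2 - (-18 - 1*(-9))*V = 2 - (-18 + 9)*V = 2 - (-9)*V = 2 + 9*V)
s(142) - T(-144) = 142 - (2 + 9*(-144)) = 142 - (2 - 1296) = 142 - 1*(-1294) = 142 + 1294 = 1436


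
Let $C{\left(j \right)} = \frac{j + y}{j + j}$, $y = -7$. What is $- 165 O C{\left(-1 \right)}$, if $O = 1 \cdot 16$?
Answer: $-10560$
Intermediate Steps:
$O = 16$
$C{\left(j \right)} = \frac{-7 + j}{2 j}$ ($C{\left(j \right)} = \frac{j - 7}{j + j} = \frac{-7 + j}{2 j}$)
$- 165 O C{\left(-1 \right)} = \left(-165\right) 16 \frac{-7 - 1}{2 \left(-1\right)} = - 2640 \cdot \frac{1}{2} \left(-1\right) \left(-8\right) = \left(-2640\right) 4 = -10560$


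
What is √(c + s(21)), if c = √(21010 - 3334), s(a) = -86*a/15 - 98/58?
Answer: √(-2566935 + 126150*√491)/145 ≈ 3.2957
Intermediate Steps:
s(a) = -49/29 - 86*a/15 (s(a) = -86*a/15 - 98*1/58 = -86*a/15 - 49/29 = -49/29 - 86*a/15)
c = 6*√491 (c = √17676 = 6*√491 ≈ 132.95)
√(c + s(21)) = √(6*√491 + (-49/29 - 86/15*21)) = √(6*√491 + (-49/29 - 602/5)) = √(6*√491 - 17703/145) = √(-17703/145 + 6*√491)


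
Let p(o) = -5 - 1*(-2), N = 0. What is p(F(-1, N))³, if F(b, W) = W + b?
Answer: -27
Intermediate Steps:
p(o) = -3 (p(o) = -5 + 2 = -3)
p(F(-1, N))³ = (-3)³ = -27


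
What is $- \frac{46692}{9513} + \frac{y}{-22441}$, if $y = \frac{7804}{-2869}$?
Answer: $- \frac{2211999624}{450682603} \approx -4.9081$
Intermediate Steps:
$y = - \frac{7804}{2869}$ ($y = 7804 \left(- \frac{1}{2869}\right) = - \frac{7804}{2869} \approx -2.7201$)
$- \frac{46692}{9513} + \frac{y}{-22441} = - \frac{46692}{9513} - \frac{7804}{2869 \left(-22441\right)} = \left(-46692\right) \frac{1}{9513} - - \frac{7804}{64383229} = - \frac{5188}{1057} + \frac{7804}{64383229} = - \frac{2211999624}{450682603}$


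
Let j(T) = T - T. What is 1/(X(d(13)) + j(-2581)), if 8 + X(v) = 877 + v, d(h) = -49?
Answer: 1/820 ≈ 0.0012195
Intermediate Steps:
j(T) = 0
X(v) = 869 + v (X(v) = -8 + (877 + v) = 869 + v)
1/(X(d(13)) + j(-2581)) = 1/((869 - 49) + 0) = 1/(820 + 0) = 1/820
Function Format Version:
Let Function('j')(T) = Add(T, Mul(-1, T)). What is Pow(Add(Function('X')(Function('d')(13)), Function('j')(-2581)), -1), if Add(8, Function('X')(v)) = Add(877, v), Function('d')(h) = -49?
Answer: Rational(1, 820) ≈ 0.0012195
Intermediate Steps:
Function('j')(T) = 0
Function('X')(v) = Add(869, v) (Function('X')(v) = Add(-8, Add(877, v)) = Add(869, v))
Pow(Add(Function('X')(Function('d')(13)), Function('j')(-2581)), -1) = Pow(Add(Add(869, -49), 0), -1) = Pow(Add(820, 0), -1) = Pow(820, -1) = Rational(1, 820)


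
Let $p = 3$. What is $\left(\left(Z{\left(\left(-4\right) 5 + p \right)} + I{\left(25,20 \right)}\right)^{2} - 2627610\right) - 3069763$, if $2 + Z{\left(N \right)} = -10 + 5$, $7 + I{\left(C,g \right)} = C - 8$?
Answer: $-5697364$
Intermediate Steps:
$I{\left(C,g \right)} = -15 + C$ ($I{\left(C,g \right)} = -7 + \left(C - 8\right) = -7 + \left(-8 + C\right) = -15 + C$)
$Z{\left(N \right)} = -7$ ($Z{\left(N \right)} = -2 + \left(-10 + 5\right) = -2 - 5 = -7$)
$\left(\left(Z{\left(\left(-4\right) 5 + p \right)} + I{\left(25,20 \right)}\right)^{2} - 2627610\right) - 3069763 = \left(\left(-7 + \left(-15 + 25\right)\right)^{2} - 2627610\right) - 3069763 = \left(\left(-7 + 10\right)^{2} - 2627610\right) - 3069763 = \left(3^{2} - 2627610\right) - 3069763 = \left(9 - 2627610\right) - 3069763 = -2627601 - 3069763 = -5697364$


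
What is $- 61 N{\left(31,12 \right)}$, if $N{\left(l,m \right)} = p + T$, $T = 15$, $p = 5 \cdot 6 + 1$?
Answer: $-2806$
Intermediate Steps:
$p = 31$ ($p = 30 + 1 = 31$)
$N{\left(l,m \right)} = 46$ ($N{\left(l,m \right)} = 31 + 15 = 46$)
$- 61 N{\left(31,12 \right)} = \left(-61\right) 46 = -2806$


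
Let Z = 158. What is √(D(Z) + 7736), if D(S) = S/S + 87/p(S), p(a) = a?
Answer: 27*√264966/158 ≈ 87.963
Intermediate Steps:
D(S) = 1 + 87/S (D(S) = S/S + 87/S = 1 + 87/S)
√(D(Z) + 7736) = √((87 + 158)/158 + 7736) = √((1/158)*245 + 7736) = √(245/158 + 7736) = √(1222533/158) = 27*√264966/158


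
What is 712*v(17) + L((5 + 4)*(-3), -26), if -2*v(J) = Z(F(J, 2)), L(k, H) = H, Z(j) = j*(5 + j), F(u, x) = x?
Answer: -5010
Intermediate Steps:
v(J) = -7 (v(J) = -(5 + 2) = -7)
712*v(17) + L((5 + 4)*(-3), -26) = 712*(-7) - 26 = -4984 - 26 = -5010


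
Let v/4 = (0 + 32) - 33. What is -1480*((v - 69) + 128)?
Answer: -81400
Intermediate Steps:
v = -4 (v = 4*((0 + 32) - 33) = 4*(32 - 33) = 4*(-1) = -4)
-1480*((v - 69) + 128) = -1480*((-4 - 69) + 128) = -1480*(-73 + 128) = -1480*55 = -81400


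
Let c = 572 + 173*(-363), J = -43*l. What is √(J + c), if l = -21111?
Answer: √845546 ≈ 919.54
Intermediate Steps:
J = 907773 (J = -43*(-21111) = 907773)
c = -62227 (c = 572 - 62799 = -62227)
√(J + c) = √(907773 - 62227) = √845546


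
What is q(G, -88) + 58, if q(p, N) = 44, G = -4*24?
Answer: 102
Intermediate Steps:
G = -96
q(G, -88) + 58 = 44 + 58 = 102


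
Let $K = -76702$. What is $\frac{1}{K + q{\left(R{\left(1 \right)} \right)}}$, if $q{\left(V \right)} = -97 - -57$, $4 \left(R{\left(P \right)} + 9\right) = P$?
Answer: $- \frac{1}{76742} \approx -1.3031 \cdot 10^{-5}$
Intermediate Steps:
$R{\left(P \right)} = -9 + \frac{P}{4}$
$q{\left(V \right)} = -40$ ($q{\left(V \right)} = -97 + 57 = -40$)
$\frac{1}{K + q{\left(R{\left(1 \right)} \right)}} = \frac{1}{-76702 - 40} = \frac{1}{-76742} = - \frac{1}{76742}$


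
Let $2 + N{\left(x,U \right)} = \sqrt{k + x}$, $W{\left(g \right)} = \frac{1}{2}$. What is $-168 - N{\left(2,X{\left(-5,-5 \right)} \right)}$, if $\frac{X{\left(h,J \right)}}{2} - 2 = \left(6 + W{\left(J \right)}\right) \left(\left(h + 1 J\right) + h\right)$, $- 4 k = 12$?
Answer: $-166 - i \approx -166.0 - 1.0 i$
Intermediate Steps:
$k = -3$ ($k = \left(- \frac{1}{4}\right) 12 = -3$)
$W{\left(g \right)} = \frac{1}{2}$
$X{\left(h,J \right)} = 4 + 13 J + 26 h$ ($X{\left(h,J \right)} = 4 + 2 \left(6 + \frac{1}{2}\right) \left(\left(h + 1 J\right) + h\right) = 4 + 2 \frac{13 \left(\left(h + J\right) + h\right)}{2} = 4 + 2 \frac{13 \left(\left(J + h\right) + h\right)}{2} = 4 + 2 \frac{13 \left(J + 2 h\right)}{2} = 4 + 2 \left(13 h + \frac{13 J}{2}\right) = 4 + \left(13 J + 26 h\right) = 4 + 13 J + 26 h$)
$N{\left(x,U \right)} = -2 + \sqrt{-3 + x}$
$-168 - N{\left(2,X{\left(-5,-5 \right)} \right)} = -168 - \left(-2 + \sqrt{-3 + 2}\right) = -168 - \left(-2 + \sqrt{-1}\right) = -168 - \left(-2 + i\right) = -168 + \left(2 - i\right) = -166 - i$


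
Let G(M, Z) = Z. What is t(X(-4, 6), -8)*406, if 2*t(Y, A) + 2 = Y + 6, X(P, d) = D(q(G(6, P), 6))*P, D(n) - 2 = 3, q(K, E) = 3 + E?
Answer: -3248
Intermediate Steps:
D(n) = 5 (D(n) = 2 + 3 = 5)
X(P, d) = 5*P
t(Y, A) = 2 + Y/2 (t(Y, A) = -1 + (Y + 6)/2 = -1 + (6 + Y)/2 = -1 + (3 + Y/2) = 2 + Y/2)
t(X(-4, 6), -8)*406 = (2 + (5*(-4))/2)*406 = (2 + (1/2)*(-20))*406 = (2 - 10)*406 = -8*406 = -3248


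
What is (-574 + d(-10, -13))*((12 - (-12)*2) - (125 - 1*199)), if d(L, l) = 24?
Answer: -60500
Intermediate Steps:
(-574 + d(-10, -13))*((12 - (-12)*2) - (125 - 1*199)) = (-574 + 24)*((12 - (-12)*2) - (125 - 1*199)) = -550*((12 - 2*(-12)) - (125 - 199)) = -550*((12 + 24) - 1*(-74)) = -550*(36 + 74) = -550*110 = -60500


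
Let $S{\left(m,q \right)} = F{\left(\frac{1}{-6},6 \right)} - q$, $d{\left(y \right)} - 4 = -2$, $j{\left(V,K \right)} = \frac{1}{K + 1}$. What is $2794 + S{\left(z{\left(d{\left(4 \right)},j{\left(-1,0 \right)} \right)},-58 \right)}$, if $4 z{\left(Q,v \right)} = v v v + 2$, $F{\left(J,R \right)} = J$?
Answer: $\frac{17111}{6} \approx 2851.8$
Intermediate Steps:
$j{\left(V,K \right)} = \frac{1}{1 + K}$
$d{\left(y \right)} = 2$ ($d{\left(y \right)} = 4 - 2 = 2$)
$z{\left(Q,v \right)} = \frac{1}{2} + \frac{v^{3}}{4}$ ($z{\left(Q,v \right)} = \frac{v v v + 2}{4} = \frac{v^{2} v + 2}{4} = \frac{v^{3} + 2}{4} = \frac{2 + v^{3}}{4} = \frac{1}{2} + \frac{v^{3}}{4}$)
$S{\left(m,q \right)} = - \frac{1}{6} - q$ ($S{\left(m,q \right)} = \frac{1}{-6} - q = - \frac{1}{6} - q$)
$2794 + S{\left(z{\left(d{\left(4 \right)},j{\left(-1,0 \right)} \right)},-58 \right)} = 2794 - - \frac{347}{6} = 2794 + \left(- \frac{1}{6} + 58\right) = 2794 + \frac{347}{6} = \frac{17111}{6}$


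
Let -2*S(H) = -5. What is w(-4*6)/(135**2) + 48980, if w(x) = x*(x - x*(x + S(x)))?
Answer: 2204132/45 ≈ 48981.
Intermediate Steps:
S(H) = 5/2 (S(H) = -1/2*(-5) = 5/2)
w(x) = x*(x - x*(5/2 + x)) (w(x) = x*(x - x*(x + 5/2)) = x*(x - x*(5/2 + x)))
w(-4*6)/(135**2) + 48980 = ((-4*6)**2*(-3/2 - (-4)*6))/(135**2) + 48980 = ((-24)**2*(-3/2 - 1*(-24)))/18225 + 48980 = (576*(-3/2 + 24))*(1/18225) + 48980 = (576*(45/2))*(1/18225) + 48980 = 12960*(1/18225) + 48980 = 32/45 + 48980 = 2204132/45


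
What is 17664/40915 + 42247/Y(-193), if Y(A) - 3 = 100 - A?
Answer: 1733764549/12110840 ≈ 143.16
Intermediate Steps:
Y(A) = 103 - A (Y(A) = 3 + (100 - A) = 103 - A)
17664/40915 + 42247/Y(-193) = 17664/40915 + 42247/(103 - 1*(-193)) = 17664*(1/40915) + 42247/(103 + 193) = 17664/40915 + 42247/296 = 1733764549/12110840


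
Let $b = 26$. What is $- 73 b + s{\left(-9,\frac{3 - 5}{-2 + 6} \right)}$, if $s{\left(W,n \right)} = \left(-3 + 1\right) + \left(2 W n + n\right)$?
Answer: $- \frac{3783}{2} \approx -1891.5$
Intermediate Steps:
$s{\left(W,n \right)} = -2 + n + 2 W n$ ($s{\left(W,n \right)} = -2 + \left(2 W n + n\right) = -2 + \left(n + 2 W n\right) = -2 + n + 2 W n$)
$- 73 b + s{\left(-9,\frac{3 - 5}{-2 + 6} \right)} = \left(-73\right) 26 + \left(-2 + \frac{3 - 5}{-2 + 6} + 2 \left(-9\right) \frac{3 - 5}{-2 + 6}\right) = -1898 - \left(2 + \frac{1}{2} + 18 \left(-2\right) \frac{1}{4}\right) = -1898 - \left(\frac{5}{2} + 18 \left(-2\right) \frac{1}{4}\right) = -1898 - \left(\frac{5}{2} - 9\right) = -1898 - - \frac{13}{2} = -1898 + \frac{13}{2} = - \frac{3783}{2}$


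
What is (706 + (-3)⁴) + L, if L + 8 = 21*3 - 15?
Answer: 827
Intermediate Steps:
L = 40 (L = -8 + (21*3 - 15) = -8 + (63 - 15) = -8 + 48 = 40)
(706 + (-3)⁴) + L = (706 + (-3)⁴) + 40 = (706 + 81) + 40 = 787 + 40 = 827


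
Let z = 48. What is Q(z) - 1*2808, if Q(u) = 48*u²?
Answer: 107784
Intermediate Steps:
Q(z) - 1*2808 = 48*48² - 1*2808 = 48*2304 - 2808 = 110592 - 2808 = 107784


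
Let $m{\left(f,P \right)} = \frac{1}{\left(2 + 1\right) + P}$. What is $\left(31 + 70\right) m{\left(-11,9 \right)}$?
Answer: $\frac{101}{12} \approx 8.4167$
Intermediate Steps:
$m{\left(f,P \right)} = \frac{1}{3 + P}$
$\left(31 + 70\right) m{\left(-11,9 \right)} = \frac{31 + 70}{3 + 9} = \frac{101}{12}$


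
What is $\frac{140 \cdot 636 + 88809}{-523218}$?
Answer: $- \frac{59283}{174406} \approx -0.33991$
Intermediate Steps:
$\frac{140 \cdot 636 + 88809}{-523218} = \left(89040 + 88809\right) \left(- \frac{1}{523218}\right) = 177849 \left(- \frac{1}{523218}\right) = - \frac{59283}{174406}$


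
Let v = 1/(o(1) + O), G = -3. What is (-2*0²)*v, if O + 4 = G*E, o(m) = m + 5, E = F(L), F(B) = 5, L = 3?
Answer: 0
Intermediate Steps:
E = 5
o(m) = 5 + m
O = -19 (O = -4 - 3*5 = -4 - 15 = -19)
v = -1/13 (v = 1/((5 + 1) - 19) = 1/(6 - 19) = 1/(-13) = -1/13 ≈ -0.076923)
(-2*0²)*v = -2*0²*(-1/13) = -2*0*(-1/13) = 0*(-1/13) = 0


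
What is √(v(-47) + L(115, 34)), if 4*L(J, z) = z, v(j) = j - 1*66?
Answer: I*√418/2 ≈ 10.223*I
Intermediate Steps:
v(j) = -66 + j (v(j) = j - 66 = -66 + j)
L(J, z) = z/4
√(v(-47) + L(115, 34)) = √((-66 - 47) + (¼)*34) = √(-113 + 17/2) = √(-209/2) = I*√418/2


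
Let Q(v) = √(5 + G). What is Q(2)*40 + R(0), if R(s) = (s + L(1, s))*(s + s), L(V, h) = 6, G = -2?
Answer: 40*√3 ≈ 69.282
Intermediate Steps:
R(s) = 2*s*(6 + s) (R(s) = (s + 6)*(s + s) = (6 + s)*(2*s) = 2*s*(6 + s))
Q(v) = √3 (Q(v) = √(5 - 2) = √3)
Q(2)*40 + R(0) = √3*40 + 2*0*(6 + 0) = 40*√3 + 2*0*6 = 40*√3 + 0 = 40*√3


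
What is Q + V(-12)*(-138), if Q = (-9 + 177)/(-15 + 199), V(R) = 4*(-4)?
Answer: 50805/23 ≈ 2208.9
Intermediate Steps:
V(R) = -16
Q = 21/23 (Q = 168/184 = 168*(1/184) = 21/23 ≈ 0.91304)
Q + V(-12)*(-138) = 21/23 - 16*(-138) = 21/23 + 2208 = 50805/23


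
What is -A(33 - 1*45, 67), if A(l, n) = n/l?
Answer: 67/12 ≈ 5.5833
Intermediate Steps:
-A(33 - 1*45, 67) = -67/(33 - 1*45) = -67/(33 - 45) = -67/(-12) = -67*(-1)/12 = -1*(-67/12) = 67/12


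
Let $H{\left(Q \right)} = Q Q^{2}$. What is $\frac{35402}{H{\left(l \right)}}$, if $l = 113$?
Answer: $\frac{35402}{1442897} \approx 0.024535$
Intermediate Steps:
$H{\left(Q \right)} = Q^{3}$
$\frac{35402}{H{\left(l \right)}} = \frac{35402}{113^{3}} = \frac{35402}{1442897}$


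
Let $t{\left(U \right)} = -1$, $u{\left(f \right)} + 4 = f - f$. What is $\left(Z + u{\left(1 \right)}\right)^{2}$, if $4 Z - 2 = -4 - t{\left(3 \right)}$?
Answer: $\frac{289}{16} \approx 18.063$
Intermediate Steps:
$u{\left(f \right)} = -4$ ($u{\left(f \right)} = -4 + \left(f - f\right) = -4 + 0 = -4$)
$Z = - \frac{1}{4}$ ($Z = \frac{1}{2} + \frac{-4 - -1}{4} = \frac{1}{2} + \frac{-4 + 1}{4} = \frac{1}{2} + \frac{1}{4} \left(-3\right) = \frac{1}{2} - \frac{3}{4} = - \frac{1}{4} \approx -0.25$)
$\left(Z + u{\left(1 \right)}\right)^{2} = \left(- \frac{1}{4} - 4\right)^{2} = \left(- \frac{17}{4}\right)^{2} = \frac{289}{16}$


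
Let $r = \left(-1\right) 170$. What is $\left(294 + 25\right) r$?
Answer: $-54230$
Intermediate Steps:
$r = -170$
$\left(294 + 25\right) r = \left(294 + 25\right) \left(-170\right) = 319 \left(-170\right) = -54230$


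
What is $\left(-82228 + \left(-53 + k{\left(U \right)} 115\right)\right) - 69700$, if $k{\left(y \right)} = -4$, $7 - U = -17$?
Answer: $-152441$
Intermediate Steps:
$U = 24$ ($U = 7 - -17 = 7 + 17 = 24$)
$\left(-82228 + \left(-53 + k{\left(U \right)} 115\right)\right) - 69700 = \left(-82228 - 513\right) - 69700 = -82741 - 69700 = -152441$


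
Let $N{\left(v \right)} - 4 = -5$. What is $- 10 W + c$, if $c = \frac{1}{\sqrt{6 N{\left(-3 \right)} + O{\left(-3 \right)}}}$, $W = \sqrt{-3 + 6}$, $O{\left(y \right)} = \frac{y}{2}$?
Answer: $- 10 \sqrt{3} - \frac{i \sqrt{30}}{15} \approx -17.32 - 0.36515 i$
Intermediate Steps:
$N{\left(v \right)} = -1$ ($N{\left(v \right)} = 4 - 5 = -1$)
$O{\left(y \right)} = \frac{y}{2}$ ($O{\left(y \right)} = y \frac{1}{2} = \frac{y}{2}$)
$W = \sqrt{3} \approx 1.732$
$c = - \frac{i \sqrt{30}}{15}$ ($c = \frac{1}{\sqrt{6 \left(-1\right) + \frac{1}{2} \left(-3\right)}} = \frac{1}{\sqrt{-6 - \frac{3}{2}}} = \frac{1}{\sqrt{- \frac{15}{2}}} = \frac{1}{\frac{1}{2} i \sqrt{30}} = - \frac{i \sqrt{30}}{15} \approx - 0.36515 i$)
$- 10 W + c = - 10 \sqrt{3} - \frac{i \sqrt{30}}{15}$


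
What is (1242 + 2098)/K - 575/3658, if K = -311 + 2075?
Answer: 2800855/1613178 ≈ 1.7362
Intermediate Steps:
K = 1764
(1242 + 2098)/K - 575/3658 = (1242 + 2098)/1764 - 575/3658 = 3340*(1/1764) - 575*1/3658 = 835/441 - 575/3658 = 2800855/1613178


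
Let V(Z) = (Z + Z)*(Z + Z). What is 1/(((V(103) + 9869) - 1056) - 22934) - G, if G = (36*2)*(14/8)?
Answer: -3567689/28315 ≈ -126.00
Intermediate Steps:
V(Z) = 4*Z² (V(Z) = (2*Z)*(2*Z) = 4*Z²)
G = 126 (G = 72*(14*(⅛)) = 72*(7/4) = 126)
1/(((V(103) + 9869) - 1056) - 22934) - G = 1/(((4*103² + 9869) - 1056) - 22934) - 1*126 = 1/(((4*10609 + 9869) - 1056) - 22934) - 126 = 1/(((42436 + 9869) - 1056) - 22934) - 126 = 1/((52305 - 1056) - 22934) - 126 = 1/(51249 - 22934) - 126 = 1/28315 - 126 = -3567689/28315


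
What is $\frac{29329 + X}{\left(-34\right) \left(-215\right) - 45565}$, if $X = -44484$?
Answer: $\frac{433}{1093} \approx 0.39616$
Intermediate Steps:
$\frac{29329 + X}{\left(-34\right) \left(-215\right) - 45565} = \frac{29329 - 44484}{\left(-34\right) \left(-215\right) - 45565} = - \frac{15155}{7310 - 45565} = - \frac{15155}{-38255} = \left(-15155\right) \left(- \frac{1}{38255}\right) = \frac{433}{1093}$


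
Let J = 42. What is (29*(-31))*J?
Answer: -37758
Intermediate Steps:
(29*(-31))*J = (29*(-31))*42 = -899*42 = -37758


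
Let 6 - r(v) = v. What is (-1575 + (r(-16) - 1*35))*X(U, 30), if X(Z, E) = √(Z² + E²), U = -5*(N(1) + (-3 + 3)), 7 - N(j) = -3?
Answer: -15880*√34 ≈ -92596.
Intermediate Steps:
r(v) = 6 - v
N(j) = 10 (N(j) = 7 - 1*(-3) = 7 + 3 = 10)
U = -50 (U = -5*(10 + (-3 + 3)) = -5*(10 + 0) = -5*10 = -50)
X(Z, E) = √(E² + Z²)
(-1575 + (r(-16) - 1*35))*X(U, 30) = (-1575 + ((6 - 1*(-16)) - 1*35))*√(30² + (-50)²) = (-1575 + ((6 + 16) - 35))*√(900 + 2500) = (-1575 + (22 - 35))*√3400 = (-1575 - 13)*(10*√34) = -15880*√34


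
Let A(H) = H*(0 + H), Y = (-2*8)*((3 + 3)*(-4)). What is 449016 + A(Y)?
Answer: 596472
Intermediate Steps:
Y = 384 (Y = -96*(-4) = -16*(-24) = 384)
A(H) = H**2 (A(H) = H*H = H**2)
449016 + A(Y) = 449016 + 384**2 = 449016 + 147456 = 596472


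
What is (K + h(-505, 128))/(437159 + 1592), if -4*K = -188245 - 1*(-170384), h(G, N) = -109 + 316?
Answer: 18689/1755004 ≈ 0.010649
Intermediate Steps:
h(G, N) = 207
K = 17861/4 (K = -(-188245 - 1*(-170384))/4 = -(-188245 + 170384)/4 = -¼*(-17861) = 17861/4 ≈ 4465.3)
(K + h(-505, 128))/(437159 + 1592) = (17861/4 + 207)/(437159 + 1592) = (18689/4)/438751 = (18689/4)*(1/438751) = 18689/1755004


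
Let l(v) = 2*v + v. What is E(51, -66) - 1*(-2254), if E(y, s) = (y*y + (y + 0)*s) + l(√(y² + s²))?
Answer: 1489 + 9*√773 ≈ 1739.2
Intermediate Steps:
l(v) = 3*v
E(y, s) = y² + 3*√(s² + y²) + s*y (E(y, s) = (y*y + (y + 0)*s) + 3*√(y² + s²) = (y² + y*s) + 3*√(s² + y²) = (y² + s*y) + 3*√(s² + y²) = y² + 3*√(s² + y²) + s*y)
E(51, -66) - 1*(-2254) = (51² + 3*√((-66)² + 51²) - 66*51) - 1*(-2254) = (2601 + 3*√(4356 + 2601) - 3366) + 2254 = (2601 + 3*√6957 - 3366) + 2254 = (2601 + 3*(3*√773) - 3366) + 2254 = (2601 + 9*√773 - 3366) + 2254 = (-765 + 9*√773) + 2254 = 1489 + 9*√773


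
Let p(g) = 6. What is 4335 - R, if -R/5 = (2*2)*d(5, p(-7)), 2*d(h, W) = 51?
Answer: 4845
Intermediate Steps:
d(h, W) = 51/2 (d(h, W) = (1/2)*51 = 51/2)
R = -510 (R = -5*2*2*51/2 = -20*51/2 = -5*102 = -510)
4335 - R = 4335 - 1*(-510) = 4335 + 510 = 4845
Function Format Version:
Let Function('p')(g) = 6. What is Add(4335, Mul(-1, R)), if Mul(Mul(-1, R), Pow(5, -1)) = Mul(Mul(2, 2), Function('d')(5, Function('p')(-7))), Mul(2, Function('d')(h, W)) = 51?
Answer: 4845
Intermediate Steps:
Function('d')(h, W) = Rational(51, 2) (Function('d')(h, W) = Mul(Rational(1, 2), 51) = Rational(51, 2))
R = -510 (R = Mul(-5, Mul(Mul(2, 2), Rational(51, 2))) = Mul(-5, Mul(4, Rational(51, 2))) = Mul(-5, 102) = -510)
Add(4335, Mul(-1, R)) = Add(4335, Mul(-1, -510)) = Add(4335, 510) = 4845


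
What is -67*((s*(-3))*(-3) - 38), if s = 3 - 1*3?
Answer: 2546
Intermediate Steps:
s = 0 (s = 3 - 3 = 0)
-67*((s*(-3))*(-3) - 38) = -67*((0*(-3))*(-3) - 38) = -67*(0*(-3) - 38) = -67*(0 - 38) = -67*(-38) = 2546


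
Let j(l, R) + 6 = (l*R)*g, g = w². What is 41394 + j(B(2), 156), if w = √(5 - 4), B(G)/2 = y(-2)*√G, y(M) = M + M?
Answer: 41388 - 1248*√2 ≈ 39623.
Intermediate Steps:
y(M) = 2*M
B(G) = -8*√G (B(G) = 2*((2*(-2))*√G) = 2*(-4*√G) = -8*√G)
w = 1 (w = √1 = 1)
g = 1 (g = 1² = 1)
j(l, R) = -6 + R*l (j(l, R) = -6 + (l*R)*1 = -6 + (R*l)*1 = -6 + R*l)
41394 + j(B(2), 156) = 41394 + (-6 + 156*(-8*√2)) = 41394 + (-6 - 1248*√2) = 41388 - 1248*√2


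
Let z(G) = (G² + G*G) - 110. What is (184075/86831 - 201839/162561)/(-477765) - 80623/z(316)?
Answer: -60412097892019593553/149564276724666364470 ≈ -0.40392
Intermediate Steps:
z(G) = -110 + 2*G² (z(G) = (G² + G²) - 110 = 2*G² - 110 = -110 + 2*G²)
(184075/86831 - 201839/162561)/(-477765) - 80623/z(316) = (184075/86831 - 201839/162561)/(-477765) - 80623/(-110 + 2*316²) = (184075*(1/86831) - 201839*1/162561)*(-1/477765) - 80623/(-110 + 2*99856) = (184075/86831 - 201839/162561)*(-1/477765) - 80623/(-110 + 199712) = (12397533866/14115334191)*(-1/477765) - 80623/199602 = -12397533866/6743812639763115 - 80623*1/199602 = -12397533866/6743812639763115 - 80623/199602 = -60412097892019593553/149564276724666364470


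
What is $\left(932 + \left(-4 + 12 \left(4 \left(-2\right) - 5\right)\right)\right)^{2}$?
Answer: $595984$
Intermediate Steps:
$\left(932 + \left(-4 + 12 \left(4 \left(-2\right) - 5\right)\right)\right)^{2} = \left(932 + \left(-4 + 12 \left(-8 - 5\right)\right)\right)^{2} = \left(932 + \left(-4 + 12 \left(-13\right)\right)\right)^{2} = \left(932 - 160\right)^{2} = 772^{2} = 595984$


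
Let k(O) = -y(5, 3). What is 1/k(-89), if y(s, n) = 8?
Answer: -⅛ ≈ -0.12500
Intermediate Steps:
k(O) = -8 (k(O) = -1*8 = -8)
1/k(-89) = 1/(-8) = -⅛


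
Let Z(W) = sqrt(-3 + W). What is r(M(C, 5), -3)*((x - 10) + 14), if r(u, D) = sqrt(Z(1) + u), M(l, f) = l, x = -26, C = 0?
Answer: -22*2**(1/4)*sqrt(I) ≈ -18.5 - 18.5*I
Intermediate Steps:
r(u, D) = sqrt(u + I*sqrt(2)) (r(u, D) = sqrt(sqrt(-3 + 1) + u) = sqrt(sqrt(-2) + u) = sqrt(I*sqrt(2) + u) = sqrt(u + I*sqrt(2)))
r(M(C, 5), -3)*((x - 10) + 14) = sqrt(0 + I*sqrt(2))*((-26 - 10) + 14) = sqrt(I*sqrt(2))*(-36 + 14) = (2**(1/4)*sqrt(I))*(-22) = -22*2**(1/4)*sqrt(I)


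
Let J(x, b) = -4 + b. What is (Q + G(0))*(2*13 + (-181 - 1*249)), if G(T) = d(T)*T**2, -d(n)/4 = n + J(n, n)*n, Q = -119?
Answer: 48076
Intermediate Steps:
d(n) = -4*n - 4*n*(-4 + n) (d(n) = -4*(n + (-4 + n)*n) = -4*(n + n*(-4 + n)) = -4*n - 4*n*(-4 + n))
G(T) = 4*T**3*(3 - T) (G(T) = (4*T*(3 - T))*T**2 = 4*T**3*(3 - T))
(Q + G(0))*(2*13 + (-181 - 1*249)) = (-119 + 4*0**3*(3 - 1*0))*(2*13 + (-181 - 1*249)) = (-119 + 4*0*(3 + 0))*(26 + (-181 - 249)) = (-119 + 4*0*3)*(26 - 430) = (-119 + 0)*(-404) = -119*(-404) = 48076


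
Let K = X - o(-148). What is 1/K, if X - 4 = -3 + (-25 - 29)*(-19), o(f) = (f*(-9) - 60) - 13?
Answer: -1/232 ≈ -0.0043103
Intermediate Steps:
o(f) = -73 - 9*f (o(f) = (-9*f - 60) - 13 = (-60 - 9*f) - 13 = -73 - 9*f)
X = 1027 (X = 4 + (-3 + (-25 - 29)*(-19)) = 4 + (-3 - 54*(-19)) = 4 + (-3 + 1026) = 4 + 1023 = 1027)
K = -232 (K = 1027 - (-73 - 9*(-148)) = 1027 - (-73 + 1332) = 1027 - 1*1259 = 1027 - 1259 = -232)
1/K = 1/(-232) = -1/232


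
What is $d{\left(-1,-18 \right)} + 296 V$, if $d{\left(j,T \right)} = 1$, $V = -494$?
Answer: $-146223$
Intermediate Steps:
$d{\left(-1,-18 \right)} + 296 V = 1 + 296 \left(-494\right) = 1 - 146224 = -146223$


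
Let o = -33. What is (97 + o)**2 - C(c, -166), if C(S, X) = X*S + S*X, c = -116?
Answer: -34416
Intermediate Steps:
C(S, X) = 2*S*X (C(S, X) = S*X + S*X = 2*S*X)
(97 + o)**2 - C(c, -166) = (97 - 33)**2 - 2*(-116)*(-166) = 64**2 - 1*38512 = 4096 - 38512 = -34416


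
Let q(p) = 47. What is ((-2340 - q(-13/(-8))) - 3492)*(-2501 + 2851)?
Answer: -2057650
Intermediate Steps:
((-2340 - q(-13/(-8))) - 3492)*(-2501 + 2851) = ((-2340 - 1*47) - 3492)*(-2501 + 2851) = ((-2340 - 47) - 3492)*350 = (-2387 - 3492)*350 = -5879*350 = -2057650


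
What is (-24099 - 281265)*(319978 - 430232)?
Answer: 33667602456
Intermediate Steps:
(-24099 - 281265)*(319978 - 430232) = -305364*(-110254) = 33667602456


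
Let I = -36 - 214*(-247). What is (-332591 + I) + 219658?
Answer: -60111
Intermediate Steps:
I = 52822 (I = -36 + 52858 = 52822)
(-332591 + I) + 219658 = (-332591 + 52822) + 219658 = -279769 + 219658 = -60111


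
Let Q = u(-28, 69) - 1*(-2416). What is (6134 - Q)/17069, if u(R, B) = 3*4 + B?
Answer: 3637/17069 ≈ 0.21308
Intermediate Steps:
u(R, B) = 12 + B
Q = 2497 (Q = (12 + 69) - 1*(-2416) = 81 + 2416 = 2497)
(6134 - Q)/17069 = (6134 - 1*2497)/17069 = (6134 - 2497)*(1/17069) = 3637*(1/17069) = 3637/17069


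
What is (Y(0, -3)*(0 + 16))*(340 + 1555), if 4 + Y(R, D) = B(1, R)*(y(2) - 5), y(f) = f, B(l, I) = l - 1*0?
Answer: -212240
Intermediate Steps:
B(l, I) = l (B(l, I) = l + 0 = l)
Y(R, D) = -7 (Y(R, D) = -4 + 1*(2 - 5) = -4 + 1*(-3) = -4 - 3 = -7)
(Y(0, -3)*(0 + 16))*(340 + 1555) = (-7*(0 + 16))*(340 + 1555) = -7*16*1895 = -112*1895 = -212240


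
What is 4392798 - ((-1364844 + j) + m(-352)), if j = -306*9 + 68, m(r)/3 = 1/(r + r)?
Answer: 4055270915/704 ≈ 5.7603e+6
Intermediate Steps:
m(r) = 3/(2*r) (m(r) = 3/(r + r) = 3/((2*r)) = 3*(1/(2*r)) = 3/(2*r))
j = -2686 (j = -2754 + 68 = -2686)
4392798 - ((-1364844 + j) + m(-352)) = 4392798 - ((-1364844 - 2686) + (3/2)/(-352)) = 4392798 - (-1367530 + (3/2)*(-1/352)) = 4392798 - (-1367530 - 3/704) = 4392798 - 1*(-962741123/704) = 4392798 + 962741123/704 = 4055270915/704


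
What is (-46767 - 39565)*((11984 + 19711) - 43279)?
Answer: 1000069888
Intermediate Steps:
(-46767 - 39565)*((11984 + 19711) - 43279) = -86332*(31695 - 43279) = -86332*(-11584) = 1000069888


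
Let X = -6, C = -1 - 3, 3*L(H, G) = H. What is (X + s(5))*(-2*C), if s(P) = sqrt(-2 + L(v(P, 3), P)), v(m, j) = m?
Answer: -48 + 8*I*sqrt(3)/3 ≈ -48.0 + 4.6188*I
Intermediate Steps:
L(H, G) = H/3
C = -4
s(P) = sqrt(-2 + P/3)
(X + s(5))*(-2*C) = (-6 + sqrt(-18 + 3*5)/3)*(-2*(-4)) = (-6 + sqrt(-18 + 15)/3)*8 = (-6 + sqrt(-3)/3)*8 = (-6 + (I*sqrt(3))/3)*8 = (-6 + I*sqrt(3)/3)*8 = -48 + 8*I*sqrt(3)/3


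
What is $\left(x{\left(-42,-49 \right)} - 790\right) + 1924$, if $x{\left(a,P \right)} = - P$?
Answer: $1183$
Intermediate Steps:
$\left(x{\left(-42,-49 \right)} - 790\right) + 1924 = \left(\left(-1\right) \left(-49\right) - 790\right) + 1924 = \left(49 - 790\right) + 1924 = -741 + 1924 = 1183$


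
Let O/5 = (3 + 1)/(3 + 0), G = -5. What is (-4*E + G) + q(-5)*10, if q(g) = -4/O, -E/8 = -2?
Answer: -75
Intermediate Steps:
E = 16 (E = -8*(-2) = 16)
O = 20/3 (O = 5*((3 + 1)/(3 + 0)) = 5*(4/3) = 20/3 ≈ 6.6667)
q(g) = -⅗ (q(g) = -4/20/3 = -4*3/20 = -⅗)
(-4*E + G) + q(-5)*10 = (-4*16 - 5) - ⅗*10 = (-64 - 5) - 6 = -69 - 6 = -75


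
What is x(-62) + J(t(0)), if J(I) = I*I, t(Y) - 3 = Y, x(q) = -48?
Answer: -39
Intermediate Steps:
t(Y) = 3 + Y
J(I) = I²
x(-62) + J(t(0)) = -48 + (3 + 0)² = -48 + 3² = -48 + 9 = -39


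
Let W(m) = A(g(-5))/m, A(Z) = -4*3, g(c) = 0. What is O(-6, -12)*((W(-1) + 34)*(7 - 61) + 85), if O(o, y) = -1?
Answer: 2399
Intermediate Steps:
A(Z) = -12
W(m) = -12/m
O(-6, -12)*((W(-1) + 34)*(7 - 61) + 85) = -((-12/(-1) + 34)*(7 - 61) + 85) = -((-12*(-1) + 34)*(-54) + 85) = -((12 + 34)*(-54) + 85) = -(46*(-54) + 85) = -(-2484 + 85) = -1*(-2399) = 2399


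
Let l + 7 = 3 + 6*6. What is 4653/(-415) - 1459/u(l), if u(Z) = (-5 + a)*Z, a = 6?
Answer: -754381/13280 ≈ -56.806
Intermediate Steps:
l = 32 (l = -7 + (3 + 6*6) = -7 + (3 + 36) = -7 + 39 = 32)
u(Z) = Z (u(Z) = (-5 + 6)*Z = 1*Z = Z)
4653/(-415) - 1459/u(l) = 4653/(-415) - 1459/32 = 4653*(-1/415) - 1459*1/32 = -4653/415 - 1459/32 = -754381/13280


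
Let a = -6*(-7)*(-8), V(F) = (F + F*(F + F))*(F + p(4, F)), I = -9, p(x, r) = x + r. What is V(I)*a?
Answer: 719712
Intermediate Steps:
p(x, r) = r + x
V(F) = (4 + 2*F)*(F + 2*F²) (V(F) = (F + F*(F + F))*(F + (F + 4)) = (F + F*(2*F))*(F + (4 + F)) = (F + 2*F²)*(4 + 2*F) = (4 + 2*F)*(F + 2*F²))
a = -336 (a = 42*(-8) = -336)
V(I)*a = (2*(-9)*(2 + 2*(-9)² + 5*(-9)))*(-336) = (2*(-9)*(2 + 2*81 - 45))*(-336) = (2*(-9)*(2 + 162 - 45))*(-336) = (2*(-9)*119)*(-336) = -2142*(-336) = 719712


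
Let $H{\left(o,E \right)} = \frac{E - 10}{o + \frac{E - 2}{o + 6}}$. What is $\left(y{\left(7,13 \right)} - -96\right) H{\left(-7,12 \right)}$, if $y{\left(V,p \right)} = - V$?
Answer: $- \frac{178}{17} \approx -10.471$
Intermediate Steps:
$H{\left(o,E \right)} = \frac{-10 + E}{o + \frac{-2 + E}{6 + o}}$
$\left(y{\left(7,13 \right)} - -96\right) H{\left(-7,12 \right)} = \left(\left(-1\right) 7 - -96\right) \frac{-60 - -70 + 6 \cdot 12 + 12 \left(-7\right)}{-2 + 12 + \left(-7\right)^{2} + 6 \left(-7\right)} = \left(-7 + 96\right) \frac{-60 + 70 + 72 - 84}{-2 + 12 + 49 - 42} = 89 \cdot \frac{1}{17} \left(-2\right) = 89 \left(- \frac{2}{17}\right) = - \frac{178}{17}$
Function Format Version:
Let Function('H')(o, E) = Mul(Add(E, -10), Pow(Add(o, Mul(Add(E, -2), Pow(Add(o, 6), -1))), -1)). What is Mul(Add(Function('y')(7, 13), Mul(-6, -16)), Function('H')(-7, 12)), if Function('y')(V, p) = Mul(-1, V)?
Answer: Rational(-178, 17) ≈ -10.471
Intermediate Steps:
Function('H')(o, E) = Mul(Pow(Add(o, Mul(Pow(Add(6, o), -1), Add(-2, E))), -1), Add(-10, E)) (Function('H')(o, E) = Mul(Add(-10, E), Pow(Add(o, Mul(Add(-2, E), Pow(Add(6, o), -1))), -1)) = Mul(Add(-10, E), Pow(Add(o, Mul(Pow(Add(6, o), -1), Add(-2, E))), -1)) = Mul(Pow(Add(o, Mul(Pow(Add(6, o), -1), Add(-2, E))), -1), Add(-10, E)))
Mul(Add(Function('y')(7, 13), Mul(-6, -16)), Function('H')(-7, 12)) = Mul(Add(Mul(-1, 7), Mul(-6, -16)), Mul(Pow(Add(-2, 12, Pow(-7, 2), Mul(6, -7)), -1), Add(-60, Mul(-10, -7), Mul(6, 12), Mul(12, -7)))) = Mul(Add(-7, 96), Mul(Pow(Add(-2, 12, 49, -42), -1), Add(-60, 70, 72, -84))) = Mul(89, Mul(Pow(17, -1), -2)) = Mul(89, Mul(Rational(1, 17), -2)) = Mul(89, Rational(-2, 17)) = Rational(-178, 17)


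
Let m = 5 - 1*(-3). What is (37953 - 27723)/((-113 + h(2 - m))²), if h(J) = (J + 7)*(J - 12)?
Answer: 10230/17161 ≈ 0.59612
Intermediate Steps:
m = 8 (m = 5 + 3 = 8)
h(J) = (-12 + J)*(7 + J) (h(J) = (7 + J)*(-12 + J) = (-12 + J)*(7 + J))
(37953 - 27723)/((-113 + h(2 - m))²) = (37953 - 27723)/((-113 + (-84 + (2 - 1*8)² - 5*(2 - 1*8)))²) = 10230/((-113 + (-84 + (2 - 8)² - 5*(2 - 8)))²) = 10230/((-113 + (-84 + (-6)² - 5*(-6)))²) = 10230/((-113 + (-84 + 36 + 30))²) = 10230/((-113 - 18)²) = 10230/((-131)²) = 10230/17161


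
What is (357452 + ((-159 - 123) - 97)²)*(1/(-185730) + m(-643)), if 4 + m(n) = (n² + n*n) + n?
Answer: 25632510151788099/61910 ≈ 4.1403e+11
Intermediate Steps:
m(n) = -4 + n + 2*n² (m(n) = -4 + ((n² + n*n) + n) = -4 + ((n² + n²) + n) = -4 + (2*n² + n) = -4 + (n + 2*n²) = -4 + n + 2*n²)
(357452 + ((-159 - 123) - 97)²)*(1/(-185730) + m(-643)) = (357452 + ((-159 - 123) - 97)²)*(1/(-185730) + (-4 - 643 + 2*(-643)²)) = (357452 + (-282 - 97)²)*(-1/185730 + (-4 - 643 + 2*413449)) = (357452 + (-379)²)*(-1/185730 + (-4 - 643 + 826898)) = (357452 + 143641)*(-1/185730 + 826251) = 501093*(153459598229/185730) = 25632510151788099/61910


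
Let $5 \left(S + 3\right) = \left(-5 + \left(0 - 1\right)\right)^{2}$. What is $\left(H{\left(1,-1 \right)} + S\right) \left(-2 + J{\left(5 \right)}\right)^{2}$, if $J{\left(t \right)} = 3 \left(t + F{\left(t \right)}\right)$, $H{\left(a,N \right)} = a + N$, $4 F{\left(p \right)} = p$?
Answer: $\frac{94269}{80} \approx 1178.4$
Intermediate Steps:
$F{\left(p \right)} = \frac{p}{4}$
$H{\left(a,N \right)} = N + a$
$J{\left(t \right)} = \frac{15 t}{4}$ ($J{\left(t \right)} = 3 \left(t + \frac{t}{4}\right) = 3 \frac{5 t}{4} = \frac{15 t}{4}$)
$S = \frac{21}{5}$ ($S = -3 + \frac{\left(-5 + \left(0 - 1\right)\right)^{2}}{5} = -3 + \frac{\left(-5 - 1\right)^{2}}{5} = -3 + \frac{\left(-6\right)^{2}}{5} = -3 + \frac{1}{5} \cdot 36 = -3 + \frac{36}{5} = \frac{21}{5} \approx 4.2$)
$\left(H{\left(1,-1 \right)} + S\right) \left(-2 + J{\left(5 \right)}\right)^{2} = \left(\left(-1 + 1\right) + \frac{21}{5}\right) \left(-2 + \frac{15}{4} \cdot 5\right)^{2} = \left(0 + \frac{21}{5}\right) \left(-2 + \frac{75}{4}\right)^{2} = \frac{21 \left(\frac{67}{4}\right)^{2}}{5} = \frac{21}{5} \cdot \frac{4489}{16} = \frac{94269}{80}$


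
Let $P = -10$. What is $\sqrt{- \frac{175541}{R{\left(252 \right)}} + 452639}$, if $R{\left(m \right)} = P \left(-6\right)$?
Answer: $\frac{\sqrt{404741985}}{30} \approx 670.61$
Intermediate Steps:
$R{\left(m \right)} = 60$ ($R{\left(m \right)} = \left(-10\right) \left(-6\right) = 60$)
$\sqrt{- \frac{175541}{R{\left(252 \right)}} + 452639} = \sqrt{- \frac{175541}{60} + 452639} = \sqrt{\frac{26982799}{60}} = \frac{\sqrt{404741985}}{30}$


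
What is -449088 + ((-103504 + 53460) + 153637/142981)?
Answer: -71366238855/142981 ≈ -4.9913e+5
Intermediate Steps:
-449088 + ((-103504 + 53460) + 153637/142981) = -449088 + (-50044 + 153637*(1/142981)) = -449088 + (-50044 + 153637/142981) = -449088 - 7155187527/142981 = -71366238855/142981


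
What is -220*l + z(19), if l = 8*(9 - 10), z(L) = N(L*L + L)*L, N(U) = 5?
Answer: 1855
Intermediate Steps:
z(L) = 5*L
l = -8 (l = 8*(-1) = -8)
-220*l + z(19) = -220*(-8) + 5*19 = 1760 + 95 = 1855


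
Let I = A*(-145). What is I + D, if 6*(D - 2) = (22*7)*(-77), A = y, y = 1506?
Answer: -661033/3 ≈ -2.2034e+5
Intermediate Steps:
A = 1506
D = -5923/3 (D = 2 + ((22*7)*(-77))/6 = 2 + (154*(-77))/6 = 2 + (⅙)*(-11858) = 2 - 5929/3 = -5923/3 ≈ -1974.3)
I = -218370 (I = 1506*(-145) = -218370)
I + D = -218370 - 5923/3 = -661033/3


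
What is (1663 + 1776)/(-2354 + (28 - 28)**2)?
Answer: -3439/2354 ≈ -1.4609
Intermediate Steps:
(1663 + 1776)/(-2354 + (28 - 28)**2) = 3439/(-2354 + 0**2) = 3439/(-2354 + 0) = 3439/(-2354) = 3439*(-1/2354) = -3439/2354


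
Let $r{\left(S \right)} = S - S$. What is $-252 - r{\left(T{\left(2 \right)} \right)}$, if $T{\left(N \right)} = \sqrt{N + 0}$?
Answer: $-252$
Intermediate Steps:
$T{\left(N \right)} = \sqrt{N}$
$r{\left(S \right)} = 0$
$-252 - r{\left(T{\left(2 \right)} \right)} = -252 - 0 = -252 + 0 = -252$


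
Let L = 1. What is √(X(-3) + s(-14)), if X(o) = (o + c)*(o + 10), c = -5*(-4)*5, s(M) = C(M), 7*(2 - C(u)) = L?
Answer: √33362/7 ≈ 26.093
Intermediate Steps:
C(u) = 13/7 (C(u) = 2 - ⅐*1 = 2 - ⅐ = 13/7)
s(M) = 13/7
c = 100 (c = 20*5 = 100)
X(o) = (10 + o)*(100 + o) (X(o) = (o + 100)*(o + 10) = (100 + o)*(10 + o) = (10 + o)*(100 + o))
√(X(-3) + s(-14)) = √((1000 + (-3)² + 110*(-3)) + 13/7) = √((1000 + 9 - 330) + 13/7) = √(679 + 13/7) = √(4766/7) = √33362/7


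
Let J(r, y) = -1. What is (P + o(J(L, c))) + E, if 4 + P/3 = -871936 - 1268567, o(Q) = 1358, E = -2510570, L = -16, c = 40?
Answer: -8930733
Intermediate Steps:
P = -6421521 (P = -12 + 3*(-871936 - 1268567) = -12 + 3*(-2140503) = -12 - 6421509 = -6421521)
(P + o(J(L, c))) + E = (-6421521 + 1358) - 2510570 = -6420163 - 2510570 = -8930733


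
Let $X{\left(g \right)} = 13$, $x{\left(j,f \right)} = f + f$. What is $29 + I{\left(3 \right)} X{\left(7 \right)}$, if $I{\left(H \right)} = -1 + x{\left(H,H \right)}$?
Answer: $94$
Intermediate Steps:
$x{\left(j,f \right)} = 2 f$
$I{\left(H \right)} = -1 + 2 H$
$29 + I{\left(3 \right)} X{\left(7 \right)} = 29 + \left(-1 + 2 \cdot 3\right) 13 = 29 + \left(-1 + 6\right) 13 = 29 + 5 \cdot 13 = 29 + 65 = 94$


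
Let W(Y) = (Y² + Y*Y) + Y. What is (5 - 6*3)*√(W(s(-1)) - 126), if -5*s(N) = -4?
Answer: -13*I*√3098/5 ≈ -144.72*I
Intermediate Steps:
s(N) = ⅘ (s(N) = -⅕*(-4) = ⅘)
W(Y) = Y + 2*Y² (W(Y) = (Y² + Y²) + Y = 2*Y² + Y = Y + 2*Y²)
(5 - 6*3)*√(W(s(-1)) - 126) = (5 - 6*3)*√(4*(1 + 2*(⅘))/5 - 126) = (5 - 18)*√(4*(1 + 8/5)/5 - 126) = -13*√((⅘)*(13/5) - 126) = -13*√(52/25 - 126) = -13*I*√3098/5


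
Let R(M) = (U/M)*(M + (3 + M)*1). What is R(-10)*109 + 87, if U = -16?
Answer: -14389/5 ≈ -2877.8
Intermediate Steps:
R(M) = -16*(3 + 2*M)/M (R(M) = (-16/M)*(M + (3 + M)*1) = (-16/M)*(M + (3 + M)) = (-16/M)*(3 + 2*M) = -16*(3 + 2*M)/M)
R(-10)*109 + 87 = (-32 - 48/(-10))*109 + 87 = (-32 - 48*(-⅒))*109 + 87 = (-32 + 24/5)*109 + 87 = -136/5*109 + 87 = -14824/5 + 87 = -14389/5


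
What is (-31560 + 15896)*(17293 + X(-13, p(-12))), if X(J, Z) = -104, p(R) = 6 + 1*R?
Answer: -269248496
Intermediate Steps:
p(R) = 6 + R
(-31560 + 15896)*(17293 + X(-13, p(-12))) = (-31560 + 15896)*(17293 - 104) = -15664*17189 = -269248496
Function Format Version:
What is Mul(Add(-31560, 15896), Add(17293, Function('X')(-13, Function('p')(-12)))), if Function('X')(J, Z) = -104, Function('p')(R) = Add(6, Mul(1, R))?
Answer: -269248496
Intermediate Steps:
Function('p')(R) = Add(6, R)
Mul(Add(-31560, 15896), Add(17293, Function('X')(-13, Function('p')(-12)))) = Mul(Add(-31560, 15896), Add(17293, -104)) = Mul(-15664, 17189) = -269248496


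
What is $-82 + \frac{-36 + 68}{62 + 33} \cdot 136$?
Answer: $- \frac{3438}{95} \approx -36.189$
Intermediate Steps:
$-82 + \frac{-36 + 68}{62 + 33} \cdot 136 = -82 + \frac{32}{95} \cdot 136 = -82 + \frac{4352}{95} = - \frac{3438}{95}$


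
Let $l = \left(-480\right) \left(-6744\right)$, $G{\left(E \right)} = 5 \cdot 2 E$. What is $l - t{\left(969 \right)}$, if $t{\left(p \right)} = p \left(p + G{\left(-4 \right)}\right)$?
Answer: $2336919$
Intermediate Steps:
$G{\left(E \right)} = 10 E$
$l = 3237120$
$t{\left(p \right)} = p \left(-40 + p\right)$ ($t{\left(p \right)} = p \left(p + 10 \left(-4\right)\right) = p \left(p - 40\right) = p \left(-40 + p\right)$)
$l - t{\left(969 \right)} = 3237120 - 969 \left(-40 + 969\right) = 3237120 - 969 \cdot 929 = 3237120 - 900201 = 2336919$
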